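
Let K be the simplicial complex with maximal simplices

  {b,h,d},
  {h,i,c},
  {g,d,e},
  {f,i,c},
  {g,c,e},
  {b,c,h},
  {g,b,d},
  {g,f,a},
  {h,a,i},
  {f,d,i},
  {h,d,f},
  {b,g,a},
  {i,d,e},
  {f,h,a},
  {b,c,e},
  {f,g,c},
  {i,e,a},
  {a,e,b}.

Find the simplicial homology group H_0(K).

Order the vertices as a < b < c < d < e < f < g < h < i. Listing each simplex with vertices in this order, K has dimension 2 with simplices:

  0-simplices (9): a, b, c, d, e, f, g, h, i
  1-simplices (27): ab, ae, af, ag, ah, ai, bc, bd, be, bg, bh, ce, cf, cg, ch, ci, de, df, dg, dh, di, eg, ei, fg, fh, fi, hi
  2-simplices (18): abe, abg, aei, afg, afh, ahi, bce, bch, bdg, bdh, ceg, cfg, cfi, chi, deg, dei, dfh, dfi

so the chain groups are C_0 ≅ Z^9, C_1 ≅ Z^27, C_2 ≅ Z^18.

∂_1: C_1 → C_0 is given by ∂[p,q] = [q] − [p]. For instance
  ∂ch = h − c.
The resulting 9×27 matrix has rank 8, and its Smith normal form has invariant factors (1,1,1,1,1,1,1,1).

The boundary map ∂_2: C_2 → C_1 sends each 2-simplex [p,q,r] to [q,r] − [p,r] + [p,q]. For instance
  ∂bdg = dg − bg + bd,
  ∂dei = ei − di + de.
This gives a 27×18 integer matrix of rank 18; reducing to Smith normal form yields diagonal entries (1,1,1,1,1,1,1,1,1,1,1,1,1,1,1,1,1,2).

From H_k ≅ ker(∂_k) / im(∂_{k+1}) we obtain:

  H_0: rank C_0 − rank ∂_1 = 9 − 8 = 1, and the invariant factors of ∂_1 are all 1, so H_0 = Z.

H_0 = Z.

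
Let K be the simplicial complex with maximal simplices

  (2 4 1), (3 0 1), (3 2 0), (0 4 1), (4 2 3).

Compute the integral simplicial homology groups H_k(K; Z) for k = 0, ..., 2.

H_0 ≅ Z,  H_1 ≅ Z,  H_2 = 0.

Fix the vertex order 0 < 1 < 2 < 3 < 4 and write every simplex with vertices in increasing order. Then dim K = 2 and the simplices of K are:

  0-simplices (5): [0], [1], [2], [3], [4]
  1-simplices (10): [0,1], [0,2], [0,3], [0,4], [1,2], [1,3], [1,4], [2,3], [2,4], [3,4]
  2-simplices (5): [0,1,3], [0,1,4], [0,2,3], [1,2,4], [2,3,4]

giving chain groups C_0 ≅ Z^5, C_1 ≅ Z^10, C_2 ≅ Z^5.

Boundary ∂_1: C_1 → C_0 is given by ∂[p,q] = [q] − [p].
The 5×10 boundary matrix has rank 4 and Smith normal form diag(1,1,1,1).

∂_2: C_2 → C_1 sends each 2-simplex [p,q,r] to [q,r] − [p,r] + [p,q]. For instance
  ∂[0,1,3] = [1,3] − [0,3] + [0,1],
  ∂[1,2,4] = [2,4] − [1,4] + [1,2].
This gives a 10×5 integer matrix of rank 5; reducing to Smith normal form yields diagonal entries (1,1,1,1,1).

Now H_k = ker ∂_k / im ∂_{k+1}, so:

  H_0: rank C_0 − rank ∂_1 = 5 − 4 = 1, and the invariant factors of ∂_1 are all 1, so H_0 = Z.
  H_1: rank ker ∂_1 − rank ∂_2 = (10 − 4) − 5 = 1, and the invariant factors of ∂_2 are all 1, so H_1 = Z.
  H_2: rank ker ∂_2 − rank ∂_3 = (5 − 5) − 0 = 0, and there is no ∂_3, so H_2 = 0.

As a check, the Euler characteristic is 5 − 10 + 5 = 0, which agrees with 1 − 1 + 0 = 0.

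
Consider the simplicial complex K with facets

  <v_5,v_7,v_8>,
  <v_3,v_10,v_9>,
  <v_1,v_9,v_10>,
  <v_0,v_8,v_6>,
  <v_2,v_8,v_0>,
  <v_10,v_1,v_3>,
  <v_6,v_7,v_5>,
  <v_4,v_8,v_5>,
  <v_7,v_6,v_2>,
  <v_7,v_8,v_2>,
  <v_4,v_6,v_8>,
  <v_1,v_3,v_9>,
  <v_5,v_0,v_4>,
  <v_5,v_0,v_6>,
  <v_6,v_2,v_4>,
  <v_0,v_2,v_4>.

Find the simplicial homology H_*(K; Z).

H_0 ≅ Z^2,  H_1 ≅ Z/2,  H_2 ≅ Z.

Fix the vertex order v_0 < v_1 < v_2 < v_3 < v_4 < v_5 < v_6 < v_7 < v_8 < v_9 < v_10 and write every simplex with vertices in increasing order. Then dim K = 2 and the simplices of K are:

  0-simplices (11): [v_0], [v_1], [v_2], [v_3], [v_4], [v_5], [v_6], [v_7], [v_8], [v_9], [v_10]
  1-simplices (24): (24 of them)
  2-simplices (16): (16 of them)

Hence C_0 ≅ Z^11, C_1 ≅ Z^24, C_2 ≅ Z^16.

∂_1: C_1 → C_0 maps an edge to its endpoints' difference, ∂[p,q] = q − p. For instance
  ∂[v_2,v_4] = [v_4] − [v_2].
This gives a 11×24 integer matrix of rank 9; reducing to Smith normal form yields diagonal entries (1,1,1,1,1,1,1,1,1).

The boundary map ∂_2: C_2 → C_1 sends each 2-simplex [p,q,r] to [q,r] − [p,r] + [p,q]. For instance
  ∂[v_0,v_2,v_4] = [v_2,v_4] − [v_0,v_4] + [v_0,v_2],
  ∂[v_1,v_9,v_10] = [v_9,v_10] − [v_1,v_10] + [v_1,v_9].
As a 24×16 matrix over Z this has rank 15, with invariant factors (1,1,1,1,1,1,1,1,1,1,1,1,1,1,2).

Computing H_k = (kernel of ∂_k) / (image of ∂_{k+1}):

  H_0: rank C_0 − rank ∂_1 = 11 − 9 = 2, and the invariant factors of ∂_1 are all 1, so H_0 = Z^2.
  H_1: rank ker ∂_1 − rank ∂_2 = (24 − 9) − 15 = 0, and ∂_2 has invariant factor 2 > 1, so H_1 = Z/2.
  H_2: rank ker ∂_2 − rank ∂_3 = (16 − 15) − 0 = 1, and there is no ∂_3, so H_2 = Z.

As a check, the Euler characteristic is 11 − 24 + 16 = 3, which agrees with 2 − 0 + 1 = 3.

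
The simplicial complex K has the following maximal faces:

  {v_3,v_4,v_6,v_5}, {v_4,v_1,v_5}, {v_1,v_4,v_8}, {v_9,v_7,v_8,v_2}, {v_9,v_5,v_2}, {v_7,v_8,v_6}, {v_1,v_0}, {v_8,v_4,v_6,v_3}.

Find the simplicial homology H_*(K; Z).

Fix the vertex order v_0 < v_1 < v_2 < v_3 < v_4 < v_5 < v_6 < v_7 < v_8 < v_9 and write every simplex with vertices in increasing order. Then dim K = 3 and the simplices of K are:

  0-simplices (10): [v_0], [v_1], [v_2], [v_3], [v_4], [v_5], [v_6], [v_7], [v_8], [v_9]
  1-simplices (22): (22 of them)
  2-simplices (15): (15 of them)
  3-simplices (3): [v_2,v_7,v_8,v_9], [v_3,v_4,v_5,v_6], [v_3,v_4,v_6,v_8]

giving chain groups C_0 ≅ Z^10, C_1 ≅ Z^22, C_2 ≅ Z^15, C_3 ≅ Z^3.

∂_1: C_1 → C_0 sends each edge [p,q] (with p < q) to q − p. For instance
  ∂[v_1,v_5] = [v_5] − [v_1].
This gives a 10×22 integer matrix of rank 9; reducing to Smith normal form yields diagonal entries (1,1,1,1,1,1,1,1,1).

Boundary ∂_2: C_2 → C_1 acts by ∂[p,q,r] = [q,r] − [p,r] + [p,q]. For instance
  ∂[v_3,v_4,v_5] = [v_4,v_5] − [v_3,v_5] + [v_3,v_4],
  ∂[v_2,v_8,v_9] = [v_8,v_9] − [v_2,v_9] + [v_2,v_8].
The 22×15 boundary matrix has rank 12 and Smith normal form diag(1,1,1,1,1,1,1,1,1,1,1,1).

The boundary map ∂_3: C_3 → C_2 sends each 3-simplex σ to the alternating sum Σ_i (−1)^i (σ with its i-th vertex removed). For instance
  ∂[v_2,v_7,v_8,v_9] = [v_7,v_8,v_9] − [v_2,v_8,v_9] + [v_2,v_7,v_9] − [v_2,v_7,v_8],
  ∂[v_3,v_4,v_5,v_6] = [v_4,v_5,v_6] − [v_3,v_5,v_6] + [v_3,v_4,v_6] − [v_3,v_4,v_5].
As a 15×3 matrix over Z this has rank 3, with invariant factors (1,1,1).

Computing H_k = (kernel of ∂_k) / (image of ∂_{k+1}):

  H_0: rank C_0 − rank ∂_1 = 10 − 9 = 1, and the invariant factors of ∂_1 are all 1, so H_0 ≅ Z.
  H_1: rank ker ∂_1 − rank ∂_2 = (22 − 9) − 12 = 1, and the invariant factors of ∂_2 are all 1, so H_1 ≅ Z.
  H_2: rank ker ∂_2 − rank ∂_3 = (15 − 12) − 3 = 0, and the invariant factors of ∂_3 are all 1, so H_2 ≅ 0.
  H_3: rank ker ∂_3 − rank ∂_4 = (3 − 3) − 0 = 0, and there is no ∂_4, so H_3 ≅ 0.

As a check, the Euler characteristic is 10 − 22 + 15 − 3 = 0, which agrees with 1 − 1 + 0 − 0 = 0.

H_0 = Z,  H_1 = Z,  H_2 = 0,  H_3 = 0.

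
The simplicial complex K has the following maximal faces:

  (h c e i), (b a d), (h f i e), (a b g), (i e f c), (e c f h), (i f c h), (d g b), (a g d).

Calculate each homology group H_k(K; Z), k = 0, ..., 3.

Fix the vertex order a < b < c < d < e < f < g < h < i and write every simplex with vertices in increasing order. Then dim K = 3 and the simplices of K are:

  0-simplices (9): a, b, c, d, e, f, g, h, i
  1-simplices (16): ab, ad, ag, bd, bg, ce, cf, ch, ci, dg, ef, eh, ei, fh, fi, hi
  2-simplices (14): abd, abg, adg, bdg, cef, ceh, cei, cfh, cfi, chi, efh, efi, ehi, fhi
  3-simplices (5): cefh, cefi, cehi, cfhi, efhi

giving chain groups C_0 ≅ Z^9, C_1 ≅ Z^16, C_2 ≅ Z^14, C_3 ≅ Z^5.

Boundary ∂_1: C_1 → C_0 is given by ∂[p,q] = [q] − [p]. For instance
  ∂bd = d − b.
The resulting 9×16 matrix has rank 7, and its Smith normal form has invariant factors (1,1,1,1,1,1,1).

∂_2: C_2 → C_1 sends each 2-simplex [p,q,r] to [q,r] − [p,r] + [p,q]. For instance
  ∂cfh = fh − ch + cf,
  ∂bdg = dg − bg + bd.
The resulting 16×14 matrix has rank 9, and its Smith normal form has invariant factors (1,1,1,1,1,1,1,1,1).

The boundary map ∂_3: C_3 → C_2 sends each 3-simplex σ to the alternating sum Σ_i (−1)^i (σ with its i-th vertex removed). For instance
  ∂cfhi = fhi − chi + cfi − cfh,
  ∂efhi = fhi − ehi + efi − efh.
The resulting 14×5 matrix has rank 4, and its Smith normal form has invariant factors (1,1,1,1).

Now H_k = ker ∂_k / im ∂_{k+1}, so:

  H_0: rank C_0 − rank ∂_1 = 9 − 7 = 2, and the invariant factors of ∂_1 are all 1, so H_0 ≅ Z^2.
  H_1: rank ker ∂_1 − rank ∂_2 = (16 − 7) − 9 = 0, and the invariant factors of ∂_2 are all 1, so H_1 ≅ 0.
  H_2: rank ker ∂_2 − rank ∂_3 = (14 − 9) − 4 = 1, and the invariant factors of ∂_3 are all 1, so H_2 ≅ Z.
  H_3: rank ker ∂_3 − rank ∂_4 = (5 − 4) − 0 = 1, and there is no ∂_4, so H_3 ≅ Z.

As a check, the Euler characteristic is 9 − 16 + 14 − 5 = 2, which agrees with 2 − 0 + 1 − 1 = 2.
(K is a triangulation of the disjoint union of the 3-sphere S^3 and the 2-sphere S^2.)

H_0 ≅ Z^2,  H_1 = 0,  H_2 ≅ Z,  H_3 ≅ Z.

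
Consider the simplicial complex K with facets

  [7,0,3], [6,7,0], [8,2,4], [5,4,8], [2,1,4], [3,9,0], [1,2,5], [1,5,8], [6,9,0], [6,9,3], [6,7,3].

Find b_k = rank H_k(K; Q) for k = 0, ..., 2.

b_0 = 2, b_1 = 1, b_2 = 1.

K has 10 vertices, 19 edges, 11 triangles.
rank ∂_0 = 0, rank ∂_1 = 8 ⇒ b_0 = 10 − 0 − 8 = 2; all invariant factors of ∂_1 are 1 so no torsion. So H_0 = Z^2.
rank ∂_1 = 8, rank ∂_2 = 10 ⇒ b_1 = 19 − 8 − 10 = 1; all invariant factors of ∂_2 are 1 so no torsion. So H_1 = Z.
rank ∂_2 = 10, rank ∂_3 = 0 ⇒ b_2 = 11 − 10 − 0 = 1. So H_2 = Z.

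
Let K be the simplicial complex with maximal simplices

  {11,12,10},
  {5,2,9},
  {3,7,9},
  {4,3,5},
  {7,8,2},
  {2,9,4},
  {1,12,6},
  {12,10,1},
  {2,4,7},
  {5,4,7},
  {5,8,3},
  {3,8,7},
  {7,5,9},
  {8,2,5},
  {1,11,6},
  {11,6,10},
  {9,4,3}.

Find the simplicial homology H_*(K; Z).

We work with the vertex ordering 1 < 2 < 3 < 4 < 5 < 6 < 7 < 8 < 9 < 10 < 11 < 12. The simplices of K, each written with vertices in increasing order, are:

  0-simplices (12): [1], [2], [3], [4], [5], [6], [7], [8], [9], [10], [11], [12]
  1-simplices (28): (28 of them)
  2-simplices (17): [1,6,11], [1,6,12], [1,10,12], [2,4,7], [2,4,9], [2,5,8], [2,5,9], [2,7,8], [3,4,5], [3,4,9], [3,5,8], [3,7,8], [3,7,9], [4,5,7], [5,7,9], [6,10,11], [10,11,12]

so the chain groups are C_0 ≅ Z^12, C_1 ≅ Z^28, C_2 ≅ Z^17.

The boundary map ∂_1: C_1 → C_0 maps an edge to its endpoints' difference, ∂[p,q] = q − p. For instance
  ∂[2,4] = [4] − [2].
The 12×28 boundary matrix has rank 10 and Smith normal form diag(1,1,1,1,1,1,1,1,1,1).

∂_2: C_2 → C_1 acts by ∂[p,q,r] = [q,r] − [p,r] + [p,q]. For instance
  ∂[3,5,8] = [5,8] − [3,8] + [3,5],
  ∂[5,7,9] = [7,9] − [5,9] + [5,7].
This gives a 28×17 integer matrix of rank 17; reducing to Smith normal form yields diagonal entries (1,1,1,1,1,1,1,1,1,1,1,1,1,1,1,1,2).

Computing H_k = (kernel of ∂_k) / (image of ∂_{k+1}):

  H_0: rank C_0 − rank ∂_1 = 12 − 10 = 2, and the invariant factors of ∂_1 are all 1, so H_0 = Z^2.
  H_1: rank ker ∂_1 − rank ∂_2 = (28 − 10) − 17 = 1, and ∂_2 has invariant factor 2 > 1, so H_1 = Z ⊕ Z/2.
  H_2: rank ker ∂_2 − rank ∂_3 = (17 − 17) − 0 = 0, and there is no ∂_3, so H_2 = 0.

H_0 ≅ Z^2,  H_1 ≅ Z ⊕ Z/2,  H_2 = 0.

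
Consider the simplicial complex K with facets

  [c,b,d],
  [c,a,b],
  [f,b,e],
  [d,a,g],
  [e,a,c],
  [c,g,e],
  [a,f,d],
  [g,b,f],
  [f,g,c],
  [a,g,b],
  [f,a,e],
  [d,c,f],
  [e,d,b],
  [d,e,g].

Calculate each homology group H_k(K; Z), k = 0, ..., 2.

K has 7 vertices, 21 edges, 14 triangles.
rank ∂_0 = 0, rank ∂_1 = 6 ⇒ b_0 = 7 − 0 − 6 = 1; all invariant factors of ∂_1 are 1 so no torsion. So H_0 = Z.
rank ∂_1 = 6, rank ∂_2 = 13 ⇒ b_1 = 21 − 6 − 13 = 2; all invariant factors of ∂_2 are 1 so no torsion. So H_1 = Z^2.
rank ∂_2 = 13, rank ∂_3 = 0 ⇒ b_2 = 14 − 13 − 0 = 1. So H_2 = Z.

H_0 ≅ Z,  H_1 ≅ Z^2,  H_2 ≅ Z.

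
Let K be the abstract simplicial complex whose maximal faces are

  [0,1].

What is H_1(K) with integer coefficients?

H_1 = 0.

We work with the vertex ordering 0 < 1. The simplices of K, each written with vertices in increasing order, are:

  0-simplices (2): [0], [1]
  1-simplices (1): [0,1]

giving chain groups C_0 ≅ Z^2, C_1 ≅ Z^1.

Boundary ∂_1: C_1 → C_0 is given by ∂[p,q] = [q] − [p]. For instance
  ∂[0,1] = [1] − [0].
The 2×1 boundary matrix has rank 1 and Smith normal form diag(1).

From H_k ≅ ker(∂_k) / im(∂_{k+1}) we obtain:

  H_1: rank ker ∂_1 − rank ∂_2 = (1 − 1) − 0 = 0, and there is no ∂_2, so H_1 ≅ 0.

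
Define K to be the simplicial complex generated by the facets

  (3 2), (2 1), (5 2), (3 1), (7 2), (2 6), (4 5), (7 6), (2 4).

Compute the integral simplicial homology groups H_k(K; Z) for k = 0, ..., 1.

H_0 = Z,  H_1 = Z^3.

Take the total order 1 < 2 < 3 < 4 < 5 < 6 < 7 on the vertex set. Then K (dimension 1) consists of the simplices:

  0-simplices (7): [1], [2], [3], [4], [5], [6], [7]
  1-simplices (9): [1,2], [1,3], [2,3], [2,4], [2,5], [2,6], [2,7], [4,5], [6,7]

giving chain groups C_0 ≅ Z^7, C_1 ≅ Z^9.

∂_1: C_1 → C_0 maps an edge to its endpoints' difference, ∂[p,q] = q − p. For instance
  ∂[2,4] = [4] − [2].
This gives a 7×9 integer matrix of rank 6; reducing to Smith normal form yields diagonal entries (1,1,1,1,1,1).

Computing H_k = (kernel of ∂_k) / (image of ∂_{k+1}):

  H_0: rank C_0 − rank ∂_1 = 7 − 6 = 1, and the invariant factors of ∂_1 are all 1, so H_0 = Z.
  H_1: rank ker ∂_1 − rank ∂_2 = (9 − 6) − 0 = 3, and there is no ∂_2, so H_1 = Z^3.

As a check, the Euler characteristic is 7 − 9 = -2, which agrees with 1 − 3 = -2.
(K is a triangulation of a wedge of 3 circles.)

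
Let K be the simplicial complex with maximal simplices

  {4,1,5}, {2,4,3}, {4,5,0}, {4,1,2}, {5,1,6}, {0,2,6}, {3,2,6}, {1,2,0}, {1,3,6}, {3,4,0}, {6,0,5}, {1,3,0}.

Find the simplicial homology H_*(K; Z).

Take the total order 0 < 1 < 2 < 3 < 4 < 5 < 6 on the vertex set. Then K (dimension 2) consists of the simplices:

  0-simplices (7): [0], [1], [2], [3], [4], [5], [6]
  1-simplices (18): [0,1], [0,2], [0,3], [0,4], [0,5], [0,6], [1,2], [1,3], [1,4], [1,5], [1,6], [2,3], [2,4], [2,6], [3,4], [3,6], [4,5], [5,6]
  2-simplices (12): [0,1,2], [0,1,3], [0,2,6], [0,3,4], [0,4,5], [0,5,6], [1,2,4], [1,3,6], [1,4,5], [1,5,6], [2,3,4], [2,3,6]

giving chain groups C_0 ≅ Z^7, C_1 ≅ Z^18, C_2 ≅ Z^12.

∂_1: C_1 → C_0 sends each edge [p,q] (with p < q) to q − p.
This gives a 7×18 integer matrix of rank 6; reducing to Smith normal form yields diagonal entries (1,1,1,1,1,1).

The boundary map ∂_2: C_2 → C_1 maps a triangle to the signed sum of its edges. For instance
  ∂[0,4,5] = [4,5] − [0,5] + [0,4],
  ∂[0,3,4] = [3,4] − [0,4] + [0,3].
The 18×12 boundary matrix has rank 12 and Smith normal form diag(1,1,1,1,1,1,1,1,1,1,1,2).

Reading off H_k = ker ∂_k / im ∂_{k+1}:

  H_0: rank C_0 − rank ∂_1 = 7 − 6 = 1, and the invariant factors of ∂_1 are all 1, so H_0 = Z.
  H_1: rank ker ∂_1 − rank ∂_2 = (18 − 6) − 12 = 0, and ∂_2 has invariant factor 2 > 1, so H_1 = Z/2Z.
  H_2: rank ker ∂_2 − rank ∂_3 = (12 − 12) − 0 = 0, and there is no ∂_3, so H_2 = 0.

(K is a triangulation of the real projective plane RP^2.)

H_0 = Z,  H_1 = Z/2Z,  H_2 = 0.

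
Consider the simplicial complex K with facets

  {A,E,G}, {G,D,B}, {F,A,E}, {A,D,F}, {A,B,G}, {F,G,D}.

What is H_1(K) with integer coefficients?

K has 6 vertices, 12 edges, 6 triangles.
rank ∂_1 = 5, rank ∂_2 = 6 ⇒ b_1 = 12 − 5 − 6 = 1; all invariant factors of ∂_2 are 1 so no torsion. So H_1 ≅ Z.

H_1 ≅ Z.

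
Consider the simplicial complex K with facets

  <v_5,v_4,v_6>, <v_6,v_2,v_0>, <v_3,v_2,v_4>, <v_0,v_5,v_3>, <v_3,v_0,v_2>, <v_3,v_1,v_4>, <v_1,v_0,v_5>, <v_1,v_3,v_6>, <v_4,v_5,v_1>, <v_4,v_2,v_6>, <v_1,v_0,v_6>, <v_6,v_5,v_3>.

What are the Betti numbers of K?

b_0 = 1, b_1 = 0, b_2 = 0.

Fix the vertex order v_0 < v_1 < v_2 < v_3 < v_4 < v_5 < v_6 and write every simplex with vertices in increasing order. Then dim K = 2 and the simplices of K are:

  0-simplices (7): [v_0], [v_1], [v_2], [v_3], [v_4], [v_5], [v_6]
  1-simplices (18): (18 of them)
  2-simplices (12): (12 of them)

giving chain groups C_0 ≅ Z^7, C_1 ≅ Z^18, C_2 ≅ Z^12.

∂_1: C_1 → C_0 sends each edge [p,q] (with p < q) to q − p. For instance
  ∂[v_2,v_4] = [v_4] − [v_2].
The 7×18 boundary matrix has rank 6 and Smith normal form diag(1,1,1,1,1,1).

The boundary map ∂_2: C_2 → C_1 maps a triangle to the signed sum of its edges. For instance
  ∂[v_4,v_5,v_6] = [v_5,v_6] − [v_4,v_6] + [v_4,v_5],
  ∂[v_0,v_3,v_5] = [v_3,v_5] − [v_0,v_5] + [v_0,v_3].
As a 18×12 matrix over Z this has rank 12, with invariant factors (1,1,1,1,1,1,1,1,1,1,1,2).

Computing H_k = (kernel of ∂_k) / (image of ∂_{k+1}):

  H_0: rank C_0 − rank ∂_1 = 7 − 6 = 1, and the invariant factors of ∂_1 are all 1, so H_0 ≅ Z.
  H_1: rank ker ∂_1 − rank ∂_2 = (18 − 6) − 12 = 0, and ∂_2 has invariant factor 2 > 1, so H_1 ≅ Z/2.
  H_2: rank ker ∂_2 − rank ∂_3 = (12 − 12) − 0 = 0, and there is no ∂_3, so H_2 ≅ 0.

(K is a triangulation of the real projective plane RP^2.)

Hence the Betti numbers are b_0 = 1, b_1 = 0, b_2 = 0.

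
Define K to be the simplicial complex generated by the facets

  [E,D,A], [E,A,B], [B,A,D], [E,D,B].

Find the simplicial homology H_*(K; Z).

We work with the vertex ordering A < B < D < E. The simplices of K, each written with vertices in increasing order, are:

  0-simplices (4): A, B, D, E
  1-simplices (6): AB, AD, AE, BD, BE, DE
  2-simplices (4): ABD, ABE, ADE, BDE

Hence C_0 ≅ Z^4, C_1 ≅ Z^6, C_2 ≅ Z^4.

The boundary map ∂_1: C_1 → C_0 maps an edge to its endpoints' difference, ∂[p,q] = q − p. For instance
  ∂BE = E − B.
The 4×6 boundary matrix has rank 3 and Smith normal form diag(1,1,1).

∂_2: C_2 → C_1 maps a triangle to the signed sum of its edges. For instance
  ∂ADE = DE − AE + AD,
  ∂ABD = BD − AD + AB.
As a 6×4 matrix over Z this has rank 3, with invariant factors (1,1,1).

Computing H_k = (kernel of ∂_k) / (image of ∂_{k+1}):

  H_0: rank C_0 − rank ∂_1 = 4 − 3 = 1, and the invariant factors of ∂_1 are all 1, so H_0 = Z.
  H_1: rank ker ∂_1 − rank ∂_2 = (6 − 3) − 3 = 0, and the invariant factors of ∂_2 are all 1, so H_1 = 0.
  H_2: rank ker ∂_2 − rank ∂_3 = (4 − 3) − 0 = 1, and there is no ∂_3, so H_2 = Z.

As a check, the Euler characteristic is 4 − 6 + 4 = 2, which agrees with 1 − 0 + 1 = 2.

H_0 ≅ Z,  H_1 = 0,  H_2 ≅ Z.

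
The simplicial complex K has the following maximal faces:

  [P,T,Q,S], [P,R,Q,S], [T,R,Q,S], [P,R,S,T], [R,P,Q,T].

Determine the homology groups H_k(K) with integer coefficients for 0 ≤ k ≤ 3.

Take the total order P < Q < R < S < T on the vertex set. Then K (dimension 3) consists of the simplices:

  0-simplices (5): P, Q, R, S, T
  1-simplices (10): PQ, PR, PS, PT, QR, QS, QT, RS, RT, ST
  2-simplices (10): PQR, PQS, PQT, PRS, PRT, PST, QRS, QRT, QST, RST
  3-simplices (5): PQRS, PQRT, PQST, PRST, QRST

Hence C_0 ≅ Z^5, C_1 ≅ Z^10, C_2 ≅ Z^10, C_3 ≅ Z^5.

∂_1: C_1 → C_0 is given by ∂[p,q] = [q] − [p].
As a 5×10 matrix over Z this has rank 4, with invariant factors (1,1,1,1).

The boundary map ∂_2: C_2 → C_1 acts by ∂[p,q,r] = [q,r] − [p,r] + [p,q]. For instance
  ∂QRT = RT − QT + QR,
  ∂QRS = RS − QS + QR.
This gives a 10×10 integer matrix of rank 6; reducing to Smith normal form yields diagonal entries (1,1,1,1,1,1).

∂_3: C_3 → C_2 sends each 3-simplex σ to the alternating sum Σ_i (−1)^i (σ with its i-th vertex removed). For instance
  ∂QRST = RST − QST + QRT − QRS,
  ∂PQST = QST − PST + PQT − PQS.
As a 10×5 matrix over Z this has rank 4, with invariant factors (1,1,1,1).

From H_k ≅ ker(∂_k) / im(∂_{k+1}) we obtain:

  H_0: rank C_0 − rank ∂_1 = 5 − 4 = 1, and the invariant factors of ∂_1 are all 1, so H_0 = Z.
  H_1: rank ker ∂_1 − rank ∂_2 = (10 − 4) − 6 = 0, and the invariant factors of ∂_2 are all 1, so H_1 = 0.
  H_2: rank ker ∂_2 − rank ∂_3 = (10 − 6) − 4 = 0, and the invariant factors of ∂_3 are all 1, so H_2 = 0.
  H_3: rank ker ∂_3 − rank ∂_4 = (5 − 4) − 0 = 1, and there is no ∂_4, so H_3 = Z.

H_0 = Z,  H_1 = 0,  H_2 = 0,  H_3 = Z.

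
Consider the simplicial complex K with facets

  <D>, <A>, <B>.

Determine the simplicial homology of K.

Take the total order A < B < D on the vertex set. Then K (dimension 0) consists of the simplices:

  0-simplices (3): A, B, D

so the chain groups are C_0 ≅ Z^3.

Computing H_k = (kernel of ∂_k) / (image of ∂_{k+1}):

  H_0: rank C_0 − rank ∂_1 = 3 − 0 = 3, and there is no ∂_1, so H_0 = Z^3.

H_0 = Z^3.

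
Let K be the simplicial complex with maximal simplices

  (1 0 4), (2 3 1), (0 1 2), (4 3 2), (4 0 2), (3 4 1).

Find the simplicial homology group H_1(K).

H_1 ≅ 0.

Fix the vertex order 0 < 1 < 2 < 3 < 4 and write every simplex with vertices in increasing order. Then dim K = 2 and the simplices of K are:

  0-simplices (5): [0], [1], [2], [3], [4]
  1-simplices (9): [0,1], [0,2], [0,4], [1,2], [1,3], [1,4], [2,3], [2,4], [3,4]
  2-simplices (6): [0,1,2], [0,1,4], [0,2,4], [1,2,3], [1,3,4], [2,3,4]

so the chain groups are C_0 ≅ Z^5, C_1 ≅ Z^9, C_2 ≅ Z^6.

∂_1: C_1 → C_0 is given by ∂[p,q] = [q] − [p]. For instance
  ∂[1,4] = [4] − [1].
As a 5×9 matrix over Z this has rank 4, with invariant factors (1,1,1,1).

The boundary map ∂_2: C_2 → C_1 acts by ∂[p,q,r] = [q,r] − [p,r] + [p,q]. For instance
  ∂[2,3,4] = [3,4] − [2,4] + [2,3],
  ∂[1,2,3] = [2,3] − [1,3] + [1,2].
The resulting 9×6 matrix has rank 5, and its Smith normal form has invariant factors (1,1,1,1,1).

Reading off H_k = ker ∂_k / im ∂_{k+1}:

  H_1: rank ker ∂_1 − rank ∂_2 = (9 − 4) − 5 = 0, and the invariant factors of ∂_2 are all 1, so H_1 ≅ 0.

(K is a triangulation of the 2-sphere S^2.)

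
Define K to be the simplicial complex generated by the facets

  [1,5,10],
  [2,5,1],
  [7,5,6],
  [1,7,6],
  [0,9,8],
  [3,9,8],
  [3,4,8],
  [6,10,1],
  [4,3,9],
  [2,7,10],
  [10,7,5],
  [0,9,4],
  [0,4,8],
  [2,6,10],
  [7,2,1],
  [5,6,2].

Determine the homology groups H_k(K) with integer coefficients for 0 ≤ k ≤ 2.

Fix the vertex order 0 < 1 < 2 < 3 < 4 < 5 < 6 < 7 < 8 < 9 < 10 and write every simplex with vertices in increasing order. Then dim K = 2 and the simplices of K are:

  0-simplices (11): [0], [1], [2], [3], [4], [5], [6], [7], [8], [9], [10]
  1-simplices (24): (24 of them)
  2-simplices (16): [0,4,8], [0,4,9], [0,8,9], [1,2,5], [1,2,7], [1,5,10], [1,6,7], [1,6,10], [2,5,6], [2,6,10], [2,7,10], [3,4,8], [3,4,9], [3,8,9], [5,6,7], [5,7,10]

giving chain groups C_0 ≅ Z^11, C_1 ≅ Z^24, C_2 ≅ Z^16.

∂_1: C_1 → C_0 maps an edge to its endpoints' difference, ∂[p,q] = q − p.
The resulting 11×24 matrix has rank 9, and its Smith normal form has invariant factors (1,1,1,1,1,1,1,1,1).

∂_2: C_2 → C_1 acts by ∂[p,q,r] = [q,r] − [p,r] + [p,q]. For instance
  ∂[5,7,10] = [7,10] − [5,10] + [5,7],
  ∂[1,6,10] = [6,10] − [1,10] + [1,6].
The resulting 24×16 matrix has rank 15, and its Smith normal form has invariant factors (1,1,1,1,1,1,1,1,1,1,1,1,1,1,2).

Now H_k = ker ∂_k / im ∂_{k+1}, so:

  H_0: rank C_0 − rank ∂_1 = 11 − 9 = 2, and the invariant factors of ∂_1 are all 1, so H_0 = Z^2.
  H_1: rank ker ∂_1 − rank ∂_2 = (24 − 9) − 15 = 0, and ∂_2 has invariant factor 2 > 1, so H_1 = Z/2.
  H_2: rank ker ∂_2 − rank ∂_3 = (16 − 15) − 0 = 1, and there is no ∂_3, so H_2 = Z.

As a check, the Euler characteristic is 11 − 24 + 16 = 3, which agrees with 2 − 0 + 1 = 3.

H_0 = Z^2,  H_1 = Z/2,  H_2 = Z.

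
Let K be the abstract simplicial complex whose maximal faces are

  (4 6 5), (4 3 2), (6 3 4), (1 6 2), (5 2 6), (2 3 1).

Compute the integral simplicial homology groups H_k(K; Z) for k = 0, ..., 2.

H_0 = Z,  H_1 = Z,  H_2 = 0.

Order the vertices as 1 < 2 < 3 < 4 < 5 < 6. Listing each simplex with vertices in this order, K has dimension 2 with simplices:

  0-simplices (6): [1], [2], [3], [4], [5], [6]
  1-simplices (12): [1,2], [1,3], [1,6], [2,3], [2,4], [2,5], [2,6], [3,4], [3,6], [4,5], [4,6], [5,6]
  2-simplices (6): [1,2,3], [1,2,6], [2,3,4], [2,5,6], [3,4,6], [4,5,6]

Hence C_0 ≅ Z^6, C_1 ≅ Z^12, C_2 ≅ Z^6.

The boundary map ∂_1: C_1 → C_0 sends each edge [p,q] (with p < q) to q − p.
The resulting 6×12 matrix has rank 5, and its Smith normal form has invariant factors (1,1,1,1,1).

The boundary map ∂_2: C_2 → C_1 acts by ∂[p,q,r] = [q,r] − [p,r] + [p,q]. For instance
  ∂[1,2,3] = [2,3] − [1,3] + [1,2],
  ∂[2,5,6] = [5,6] − [2,6] + [2,5].
As a 12×6 matrix over Z this has rank 6, with invariant factors (1,1,1,1,1,1).

Computing H_k = (kernel of ∂_k) / (image of ∂_{k+1}):

  H_0: rank C_0 − rank ∂_1 = 6 − 5 = 1, and the invariant factors of ∂_1 are all 1, so H_0 = Z.
  H_1: rank ker ∂_1 − rank ∂_2 = (12 − 5) − 6 = 1, and the invariant factors of ∂_2 are all 1, so H_1 = Z.
  H_2: rank ker ∂_2 − rank ∂_3 = (6 − 6) − 0 = 0, and there is no ∂_3, so H_2 = 0.

As a check, the Euler characteristic is 6 − 12 + 6 = 0, which agrees with 1 − 1 + 0 = 0.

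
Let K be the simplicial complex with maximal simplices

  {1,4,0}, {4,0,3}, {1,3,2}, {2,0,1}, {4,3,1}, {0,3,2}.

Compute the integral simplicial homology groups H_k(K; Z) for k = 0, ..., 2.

Fix the vertex order 0 < 1 < 2 < 3 < 4 and write every simplex with vertices in increasing order. Then dim K = 2 and the simplices of K are:

  0-simplices (5): [0], [1], [2], [3], [4]
  1-simplices (9): [0,1], [0,2], [0,3], [0,4], [1,2], [1,3], [1,4], [2,3], [3,4]
  2-simplices (6): [0,1,2], [0,1,4], [0,2,3], [0,3,4], [1,2,3], [1,3,4]

Hence C_0 ≅ Z^5, C_1 ≅ Z^9, C_2 ≅ Z^6.

The boundary map ∂_1: C_1 → C_0 maps an edge to its endpoints' difference, ∂[p,q] = q − p. For instance
  ∂[3,4] = [4] − [3].
This gives a 5×9 integer matrix of rank 4; reducing to Smith normal form yields diagonal entries (1,1,1,1).

The boundary map ∂_2: C_2 → C_1 sends each 2-simplex [p,q,r] to [q,r] − [p,r] + [p,q]. For instance
  ∂[1,3,4] = [3,4] − [1,4] + [1,3],
  ∂[0,2,3] = [2,3] − [0,3] + [0,2].
As a 9×6 matrix over Z this has rank 5, with invariant factors (1,1,1,1,1).

From H_k ≅ ker(∂_k) / im(∂_{k+1}) we obtain:

  H_0: rank C_0 − rank ∂_1 = 5 − 4 = 1, and the invariant factors of ∂_1 are all 1, so H_0 = Z.
  H_1: rank ker ∂_1 − rank ∂_2 = (9 − 4) − 5 = 0, and the invariant factors of ∂_2 are all 1, so H_1 = 0.
  H_2: rank ker ∂_2 − rank ∂_3 = (6 − 5) − 0 = 1, and there is no ∂_3, so H_2 = Z.

H_0 = Z,  H_1 = 0,  H_2 = Z.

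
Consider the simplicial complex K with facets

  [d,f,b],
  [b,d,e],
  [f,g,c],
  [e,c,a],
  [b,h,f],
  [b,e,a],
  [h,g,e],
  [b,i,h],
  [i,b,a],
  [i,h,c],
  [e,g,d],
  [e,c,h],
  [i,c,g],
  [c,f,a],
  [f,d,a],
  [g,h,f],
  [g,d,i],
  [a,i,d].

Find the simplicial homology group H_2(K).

H_2 ≅ 0.

We work with the vertex ordering a < b < c < d < e < f < g < h < i. The simplices of K, each written with vertices in increasing order, are:

  0-simplices (9): a, b, c, d, e, f, g, h, i
  1-simplices (27): ab, ac, ad, ae, af, ai, bd, be, bf, bh, bi, ce, cf, cg, ch, ci, de, df, dg, di, eg, eh, fg, fh, gh, gi, hi
  2-simplices (18): abe, abi, ace, acf, adf, adi, bde, bdf, bfh, bhi, ceh, cfg, cgi, chi, deg, dgi, egh, fgh

so the chain groups are C_0 ≅ Z^9, C_1 ≅ Z^27, C_2 ≅ Z^18.

The boundary map ∂_1: C_1 → C_0 is given by ∂[p,q] = [q] − [p]. For instance
  ∂di = i − d.
The resulting 9×27 matrix has rank 8, and its Smith normal form has invariant factors (1,1,1,1,1,1,1,1).

Boundary ∂_2: C_2 → C_1 maps a triangle to the signed sum of its edges. For instance
  ∂acf = cf − af + ac,
  ∂adi = di − ai + ad.
The 27×18 boundary matrix has rank 18 and Smith normal form diag(1,1,1,1,1,1,1,1,1,1,1,1,1,1,1,1,1,2).

Now H_k = ker ∂_k / im ∂_{k+1}, so:

  H_2: rank ker ∂_2 − rank ∂_3 = (18 − 18) − 0 = 0, and there is no ∂_3, so H_2 ≅ 0.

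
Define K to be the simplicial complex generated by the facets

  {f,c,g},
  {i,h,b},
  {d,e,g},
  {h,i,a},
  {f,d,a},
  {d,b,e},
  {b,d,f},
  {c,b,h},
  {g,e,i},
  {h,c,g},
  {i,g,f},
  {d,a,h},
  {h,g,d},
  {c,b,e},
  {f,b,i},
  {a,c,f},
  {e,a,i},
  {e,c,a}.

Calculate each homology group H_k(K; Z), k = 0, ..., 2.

Fix the vertex order a < b < c < d < e < f < g < h < i and write every simplex with vertices in increasing order. Then dim K = 2 and the simplices of K are:

  0-simplices (9): a, b, c, d, e, f, g, h, i
  1-simplices (27): ac, ad, ae, af, ah, ai, bc, bd, be, bf, bh, bi, ce, cf, cg, ch, de, df, dg, dh, eg, ei, fg, fi, gh, gi, hi
  2-simplices (18): ace, acf, adf, adh, aei, ahi, bce, bch, bde, bdf, bfi, bhi, cfg, cgh, deg, dgh, egi, fgi

so the chain groups are C_0 ≅ Z^9, C_1 ≅ Z^27, C_2 ≅ Z^18.

Boundary ∂_1: C_1 → C_0 is given by ∂[p,q] = [q] − [p].
This gives a 9×27 integer matrix of rank 8; reducing to Smith normal form yields diagonal entries (1,1,1,1,1,1,1,1).

∂_2: C_2 → C_1 maps a triangle to the signed sum of its edges. For instance
  ∂egi = gi − ei + eg,
  ∂bde = de − be + bd.
The 27×18 boundary matrix has rank 17 and Smith normal form diag(1,1,1,1,1,1,1,1,1,1,1,1,1,1,1,1,1).

From H_k ≅ ker(∂_k) / im(∂_{k+1}) we obtain:

  H_0: rank C_0 − rank ∂_1 = 9 − 8 = 1, and the invariant factors of ∂_1 are all 1, so H_0 ≅ Z.
  H_1: rank ker ∂_1 − rank ∂_2 = (27 − 8) − 17 = 2, and the invariant factors of ∂_2 are all 1, so H_1 ≅ Z^2.
  H_2: rank ker ∂_2 − rank ∂_3 = (18 − 17) − 0 = 1, and there is no ∂_3, so H_2 ≅ Z.

(K is a triangulation of the torus T^2.)

H_0 ≅ Z,  H_1 ≅ Z^2,  H_2 ≅ Z.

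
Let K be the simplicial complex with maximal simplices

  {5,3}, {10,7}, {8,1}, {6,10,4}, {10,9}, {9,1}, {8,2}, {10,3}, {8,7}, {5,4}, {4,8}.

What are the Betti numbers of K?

b_0 = 1, b_1 = 3, b_2 = 0.

We work with the vertex ordering 1 < 2 < 3 < 4 < 5 < 6 < 7 < 8 < 9 < 10. The simplices of K, each written with vertices in increasing order, are:

  0-simplices (10): [1], [2], [3], [4], [5], [6], [7], [8], [9], [10]
  1-simplices (13): [1,8], [1,9], [2,8], [3,5], [3,10], [4,5], [4,6], [4,8], [4,10], [6,10], [7,8], [7,10], [9,10]
  2-simplices (1): [4,6,10]

Hence C_0 ≅ Z^10, C_1 ≅ Z^13, C_2 ≅ Z^1.

The boundary map ∂_1: C_1 → C_0 maps an edge to its endpoints' difference, ∂[p,q] = q − p. For instance
  ∂[4,6] = [6] − [4].
As a 10×13 matrix over Z this has rank 9, with invariant factors (1,1,1,1,1,1,1,1,1).

Boundary ∂_2: C_2 → C_1 acts by ∂[p,q,r] = [q,r] − [p,r] + [p,q]. For instance
  ∂[4,6,10] = [6,10] − [4,10] + [4,6].
The 13×1 boundary matrix has rank 1 and Smith normal form diag(1).

Now H_k = ker ∂_k / im ∂_{k+1}, so:

  H_0: rank C_0 − rank ∂_1 = 10 − 9 = 1, and the invariant factors of ∂_1 are all 1, so H_0 = Z.
  H_1: rank ker ∂_1 − rank ∂_2 = (13 − 9) − 1 = 3, and the invariant factors of ∂_2 are all 1, so H_1 = Z^3.
  H_2: rank ker ∂_2 − rank ∂_3 = (1 − 1) − 0 = 0, and there is no ∂_3, so H_2 = 0.

As a check, the Euler characteristic is 10 − 13 + 1 = -2, which agrees with 1 − 3 + 0 = -2.

Hence the Betti numbers are b_0 = 1, b_1 = 3, b_2 = 0.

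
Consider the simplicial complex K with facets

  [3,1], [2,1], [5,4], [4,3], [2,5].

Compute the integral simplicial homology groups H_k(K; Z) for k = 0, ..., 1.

Order the vertices as 1 < 2 < 3 < 4 < 5. Listing each simplex with vertices in this order, K has dimension 1 with simplices:

  0-simplices (5): [1], [2], [3], [4], [5]
  1-simplices (5): [1,2], [1,3], [2,5], [3,4], [4,5]

giving chain groups C_0 ≅ Z^5, C_1 ≅ Z^5.

Boundary ∂_1: C_1 → C_0 sends each edge [p,q] (with p < q) to q − p.
The resulting 5×5 matrix has rank 4, and its Smith normal form has invariant factors (1,1,1,1).

Computing H_k = (kernel of ∂_k) / (image of ∂_{k+1}):

  H_0: rank C_0 − rank ∂_1 = 5 − 4 = 1, and the invariant factors of ∂_1 are all 1, so H_0 ≅ Z.
  H_1: rank ker ∂_1 − rank ∂_2 = (5 − 4) − 0 = 1, and there is no ∂_2, so H_1 ≅ Z.

H_0 = Z,  H_1 = Z.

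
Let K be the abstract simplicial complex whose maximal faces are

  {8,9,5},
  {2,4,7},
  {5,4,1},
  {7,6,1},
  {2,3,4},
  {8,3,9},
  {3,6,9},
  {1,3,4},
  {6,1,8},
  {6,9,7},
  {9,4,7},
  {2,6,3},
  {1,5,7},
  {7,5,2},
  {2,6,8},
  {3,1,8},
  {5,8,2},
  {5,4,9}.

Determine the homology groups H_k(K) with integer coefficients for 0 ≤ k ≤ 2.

Take the total order 1 < 2 < 3 < 4 < 5 < 6 < 7 < 8 < 9 on the vertex set. Then K (dimension 2) consists of the simplices:

  0-simplices (9): [1], [2], [3], [4], [5], [6], [7], [8], [9]
  1-simplices (27): (27 of them)
  2-simplices (18): [1,3,4], [1,3,8], [1,4,5], [1,5,7], [1,6,7], [1,6,8], [2,3,4], [2,3,6], [2,4,7], [2,5,7], [2,5,8], [2,6,8], [3,6,9], [3,8,9], [4,5,9], [4,7,9], [5,8,9], [6,7,9]

so the chain groups are C_0 ≅ Z^9, C_1 ≅ Z^27, C_2 ≅ Z^18.

∂_1: C_1 → C_0 is given by ∂[p,q] = [q] − [p]. For instance
  ∂[3,9] = [9] − [3].
This gives a 9×27 integer matrix of rank 8; reducing to Smith normal form yields diagonal entries (1,1,1,1,1,1,1,1).

The boundary map ∂_2: C_2 → C_1 maps a triangle to the signed sum of its edges. For instance
  ∂[3,6,9] = [6,9] − [3,9] + [3,6],
  ∂[1,4,5] = [4,5] − [1,5] + [1,4].
The 27×18 boundary matrix has rank 18 and Smith normal form diag(1,1,1,1,1,1,1,1,1,1,1,1,1,1,1,1,1,2).

From H_k ≅ ker(∂_k) / im(∂_{k+1}) we obtain:

  H_0: rank C_0 − rank ∂_1 = 9 − 8 = 1, and the invariant factors of ∂_1 are all 1, so H_0 ≅ Z.
  H_1: rank ker ∂_1 − rank ∂_2 = (27 − 8) − 18 = 1, and ∂_2 has invariant factor 2 > 1, so H_1 ≅ Z ⊕ Z/2.
  H_2: rank ker ∂_2 − rank ∂_3 = (18 − 18) − 0 = 0, and there is no ∂_3, so H_2 ≅ 0.

H_0 ≅ Z,  H_1 ≅ Z ⊕ Z/2,  H_2 = 0.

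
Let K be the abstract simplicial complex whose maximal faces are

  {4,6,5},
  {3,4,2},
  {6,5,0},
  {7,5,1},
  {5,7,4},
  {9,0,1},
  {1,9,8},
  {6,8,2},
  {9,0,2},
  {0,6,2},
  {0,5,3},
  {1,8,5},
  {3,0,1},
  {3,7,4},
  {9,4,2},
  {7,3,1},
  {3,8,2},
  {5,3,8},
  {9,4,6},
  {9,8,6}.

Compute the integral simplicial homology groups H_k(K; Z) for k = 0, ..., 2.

K has 10 vertices, 30 edges, 20 triangles.
rank ∂_0 = 0, rank ∂_1 = 9 ⇒ b_0 = 10 − 0 − 9 = 1; all invariant factors of ∂_1 are 1 so no torsion. So H_0 = Z.
rank ∂_1 = 9, rank ∂_2 = 20 ⇒ b_1 = 30 − 9 − 20 = 1; ∂_2 has invariant factor(s) [2] giving torsion. So H_1 = Z ⊕ Z_2.
rank ∂_2 = 20, rank ∂_3 = 0 ⇒ b_2 = 20 − 20 − 0 = 0. So H_2 = 0.

H_0 ≅ Z,  H_1 ≅ Z ⊕ Z_2,  H_2 = 0.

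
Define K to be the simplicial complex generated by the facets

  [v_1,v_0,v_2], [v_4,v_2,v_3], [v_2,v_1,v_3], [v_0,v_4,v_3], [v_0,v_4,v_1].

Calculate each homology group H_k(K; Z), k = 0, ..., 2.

Order the vertices as v_0 < v_1 < v_2 < v_3 < v_4. Listing each simplex with vertices in this order, K has dimension 2 with simplices:

  0-simplices (5): [v_0], [v_1], [v_2], [v_3], [v_4]
  1-simplices (10): [v_0,v_1], [v_0,v_2], [v_0,v_3], [v_0,v_4], [v_1,v_2], [v_1,v_3], [v_1,v_4], [v_2,v_3], [v_2,v_4], [v_3,v_4]
  2-simplices (5): [v_0,v_1,v_2], [v_0,v_1,v_4], [v_0,v_3,v_4], [v_1,v_2,v_3], [v_2,v_3,v_4]

Hence C_0 ≅ Z^5, C_1 ≅ Z^10, C_2 ≅ Z^5.

∂_1: C_1 → C_0 maps an edge to its endpoints' difference, ∂[p,q] = q − p. For instance
  ∂[v_1,v_2] = [v_2] − [v_1].
The resulting 5×10 matrix has rank 4, and its Smith normal form has invariant factors (1,1,1,1).

The boundary map ∂_2: C_2 → C_1 maps a triangle to the signed sum of its edges. For instance
  ∂[v_0,v_1,v_4] = [v_1,v_4] − [v_0,v_4] + [v_0,v_1],
  ∂[v_0,v_1,v_2] = [v_1,v_2] − [v_0,v_2] + [v_0,v_1].
The 10×5 boundary matrix has rank 5 and Smith normal form diag(1,1,1,1,1).

Reading off H_k = ker ∂_k / im ∂_{k+1}:

  H_0: rank C_0 − rank ∂_1 = 5 − 4 = 1, and the invariant factors of ∂_1 are all 1, so H_0 ≅ Z.
  H_1: rank ker ∂_1 − rank ∂_2 = (10 − 4) − 5 = 1, and the invariant factors of ∂_2 are all 1, so H_1 ≅ Z.
  H_2: rank ker ∂_2 − rank ∂_3 = (5 − 5) − 0 = 0, and there is no ∂_3, so H_2 ≅ 0.

As a check, the Euler characteristic is 5 − 10 + 5 = 0, which agrees with 1 − 1 + 0 = 0.
(K is a triangulation of the Möbius band.)

H_0 ≅ Z,  H_1 ≅ Z,  H_2 = 0.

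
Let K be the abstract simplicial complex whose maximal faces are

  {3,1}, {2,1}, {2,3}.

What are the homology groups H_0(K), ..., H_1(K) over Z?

H_0 ≅ Z,  H_1 ≅ Z.

We work with the vertex ordering 1 < 2 < 3. The simplices of K, each written with vertices in increasing order, are:

  0-simplices (3): [1], [2], [3]
  1-simplices (3): [1,2], [1,3], [2,3]

Hence C_0 ≅ Z^3, C_1 ≅ Z^3.

∂_1: C_1 → C_0 is given by ∂[p,q] = [q] − [p].
This gives a 3×3 integer matrix of rank 2; reducing to Smith normal form yields diagonal entries (1,1).

Computing H_k = (kernel of ∂_k) / (image of ∂_{k+1}):

  H_0: rank C_0 − rank ∂_1 = 3 − 2 = 1, and the invariant factors of ∂_1 are all 1, so H_0 ≅ Z.
  H_1: rank ker ∂_1 − rank ∂_2 = (3 − 2) − 0 = 1, and there is no ∂_2, so H_1 ≅ Z.

As a check, the Euler characteristic is 3 − 3 = 0, which agrees with 1 − 1 = 0.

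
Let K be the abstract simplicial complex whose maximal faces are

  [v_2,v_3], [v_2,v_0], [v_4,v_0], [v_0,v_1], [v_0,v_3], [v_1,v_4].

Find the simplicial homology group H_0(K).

We work with the vertex ordering v_0 < v_1 < v_2 < v_3 < v_4. The simplices of K, each written with vertices in increasing order, are:

  0-simplices (5): [v_0], [v_1], [v_2], [v_3], [v_4]
  1-simplices (6): [v_0,v_1], [v_0,v_2], [v_0,v_3], [v_0,v_4], [v_1,v_4], [v_2,v_3]

so the chain groups are C_0 ≅ Z^5, C_1 ≅ Z^6.

Boundary ∂_1: C_1 → C_0 is given by ∂[p,q] = [q] − [p]. For instance
  ∂[v_1,v_4] = [v_4] − [v_1].
The 5×6 boundary matrix has rank 4 and Smith normal form diag(1,1,1,1).

Computing H_k = (kernel of ∂_k) / (image of ∂_{k+1}):

  H_0: rank C_0 − rank ∂_1 = 5 − 4 = 1, and the invariant factors of ∂_1 are all 1, so H_0 ≅ Z.

H_0 = Z.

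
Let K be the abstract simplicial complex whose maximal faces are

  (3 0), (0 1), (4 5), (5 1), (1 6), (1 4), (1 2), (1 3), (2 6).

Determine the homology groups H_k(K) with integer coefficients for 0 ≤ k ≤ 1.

Take the total order 0 < 1 < 2 < 3 < 4 < 5 < 6 on the vertex set. Then K (dimension 1) consists of the simplices:

  0-simplices (7): [0], [1], [2], [3], [4], [5], [6]
  1-simplices (9): [0,1], [0,3], [1,2], [1,3], [1,4], [1,5], [1,6], [2,6], [4,5]

Hence C_0 ≅ Z^7, C_1 ≅ Z^9.

∂_1: C_1 → C_0 maps an edge to its endpoints' difference, ∂[p,q] = q − p.
As a 7×9 matrix over Z this has rank 6, with invariant factors (1,1,1,1,1,1).

Now H_k = ker ∂_k / im ∂_{k+1}, so:

  H_0: rank C_0 − rank ∂_1 = 7 − 6 = 1, and the invariant factors of ∂_1 are all 1, so H_0 = Z.
  H_1: rank ker ∂_1 − rank ∂_2 = (9 − 6) − 0 = 3, and there is no ∂_2, so H_1 = Z^3.

As a check, the Euler characteristic is 7 − 9 = -2, which agrees with 1 − 3 = -2.

H_0 = Z,  H_1 = Z^3.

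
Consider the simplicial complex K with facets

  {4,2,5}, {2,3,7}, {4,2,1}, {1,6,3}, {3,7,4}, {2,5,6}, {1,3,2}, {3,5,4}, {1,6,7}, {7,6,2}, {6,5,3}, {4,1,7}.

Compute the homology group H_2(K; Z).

Take the total order 1 < 2 < 3 < 4 < 5 < 6 < 7 on the vertex set. Then K (dimension 2) consists of the simplices:

  0-simplices (7): [1], [2], [3], [4], [5], [6], [7]
  1-simplices (18): [1,2], [1,3], [1,4], [1,6], [1,7], [2,3], [2,4], [2,5], [2,6], [2,7], [3,4], [3,5], [3,6], [3,7], [4,5], [4,7], [5,6], [6,7]
  2-simplices (12): [1,2,3], [1,2,4], [1,3,6], [1,4,7], [1,6,7], [2,3,7], [2,4,5], [2,5,6], [2,6,7], [3,4,5], [3,4,7], [3,5,6]

Hence C_0 ≅ Z^7, C_1 ≅ Z^18, C_2 ≅ Z^12.

∂_1: C_1 → C_0 sends each edge [p,q] (with p < q) to q − p. For instance
  ∂[2,5] = [5] − [2].
This gives a 7×18 integer matrix of rank 6; reducing to Smith normal form yields diagonal entries (1,1,1,1,1,1).

∂_2: C_2 → C_1 acts by ∂[p,q,r] = [q,r] − [p,r] + [p,q]. For instance
  ∂[2,6,7] = [6,7] − [2,7] + [2,6],
  ∂[1,3,6] = [3,6] − [1,6] + [1,3].
This gives a 18×12 integer matrix of rank 12; reducing to Smith normal form yields diagonal entries (1,1,1,1,1,1,1,1,1,1,1,2).

Reading off H_k = ker ∂_k / im ∂_{k+1}:

  H_2: rank ker ∂_2 − rank ∂_3 = (12 − 12) − 0 = 0, and there is no ∂_3, so H_2 = 0.

(K is a triangulation of the real projective plane RP^2.)

H_2 = 0.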